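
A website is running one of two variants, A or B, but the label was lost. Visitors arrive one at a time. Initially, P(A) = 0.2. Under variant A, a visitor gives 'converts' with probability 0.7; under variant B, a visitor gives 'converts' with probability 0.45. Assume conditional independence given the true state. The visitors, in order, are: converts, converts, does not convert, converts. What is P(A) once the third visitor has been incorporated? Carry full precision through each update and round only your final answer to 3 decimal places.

After 'converts': P(A) = 0.7·0.2000 / (0.7·0.2000 + 0.45·0.8000) ≈ 0.2800
After 'converts': P(A) = 0.7·0.2800 / (0.7·0.2800 + 0.45·0.7200) ≈ 0.3769
After 'does not convert': P(A) = 0.3·0.3769 / (0.3·0.3769 + 0.55·0.6231) ≈ 0.2481

0.248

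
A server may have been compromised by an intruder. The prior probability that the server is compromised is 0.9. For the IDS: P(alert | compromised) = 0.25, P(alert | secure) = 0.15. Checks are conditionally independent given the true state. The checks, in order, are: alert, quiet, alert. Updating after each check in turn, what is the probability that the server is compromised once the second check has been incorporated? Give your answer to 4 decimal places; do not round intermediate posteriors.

Apply Bayes' rule sequentially, carrying P(compromised) forward.
After 'alert': P(compromised) = 0.25·0.9000 / (0.25·0.9000 + 0.15·0.1000) ≈ 0.9375
After 'quiet': P(compromised) = 0.75·0.9375 / (0.75·0.9375 + 0.85·0.0625) ≈ 0.9298

0.9298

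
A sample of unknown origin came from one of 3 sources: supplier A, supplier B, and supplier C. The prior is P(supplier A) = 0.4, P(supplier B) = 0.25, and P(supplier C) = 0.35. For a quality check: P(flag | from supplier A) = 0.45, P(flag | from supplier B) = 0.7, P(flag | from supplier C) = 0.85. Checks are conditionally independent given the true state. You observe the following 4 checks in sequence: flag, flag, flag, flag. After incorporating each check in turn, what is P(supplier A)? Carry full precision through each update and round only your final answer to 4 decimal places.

0.0633

After 'flag': normaliser = 0.45·0.4000 + 0.7·0.2500 + 0.85·0.3500; P(supplier A) ≈ 0.2759, P(supplier B) ≈ 0.2682, P(supplier C) ≈ 0.4559
After 'flag': normaliser = 0.45·0.2759 + 0.7·0.2682 + 0.85·0.4559; P(supplier A) ≈ 0.1775, P(supplier B) ≈ 0.2684, P(supplier C) ≈ 0.5541
After 'flag': normaliser = 0.45·0.1775 + 0.7·0.2684 + 0.85·0.5541; P(supplier A) ≈ 0.1081, P(supplier B) ≈ 0.2543, P(supplier C) ≈ 0.6375
After 'flag': normaliser = 0.45·0.1081 + 0.7·0.2543 + 0.85·0.6375; P(supplier A) ≈ 0.0633, P(supplier B) ≈ 0.2316, P(supplier C) ≈ 0.7051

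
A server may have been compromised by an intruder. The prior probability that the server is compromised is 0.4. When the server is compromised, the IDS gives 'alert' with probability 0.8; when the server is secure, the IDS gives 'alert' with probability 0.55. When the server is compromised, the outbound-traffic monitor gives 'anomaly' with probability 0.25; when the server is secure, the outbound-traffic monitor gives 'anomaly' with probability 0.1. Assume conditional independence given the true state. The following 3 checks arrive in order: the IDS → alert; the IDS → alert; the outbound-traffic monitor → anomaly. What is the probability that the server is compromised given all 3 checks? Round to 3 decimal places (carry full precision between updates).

After the IDS='alert': P(compromised) = 0.8·0.4000 / (0.8·0.4000 + 0.55·0.6000) ≈ 0.4923
After the IDS='alert': P(compromised) = 0.8·0.4923 / (0.8·0.4923 + 0.55·0.5077) ≈ 0.5851
After the outbound-traffic monitor='anomaly': P(compromised) = 0.25·0.5851 / (0.25·0.5851 + 0.1·0.4149) ≈ 0.7791

0.779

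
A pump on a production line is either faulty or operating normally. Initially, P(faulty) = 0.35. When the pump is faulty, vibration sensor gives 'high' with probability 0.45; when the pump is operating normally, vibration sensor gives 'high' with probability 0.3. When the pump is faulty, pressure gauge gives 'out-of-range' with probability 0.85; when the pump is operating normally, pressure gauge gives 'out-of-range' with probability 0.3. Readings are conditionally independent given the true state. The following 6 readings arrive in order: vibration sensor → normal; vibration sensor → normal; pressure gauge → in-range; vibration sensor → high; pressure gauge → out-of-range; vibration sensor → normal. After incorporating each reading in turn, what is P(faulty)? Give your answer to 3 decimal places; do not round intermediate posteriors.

After vibration sensor='normal': P(faulty) = 0.55·0.3500 / (0.55·0.3500 + 0.7·0.6500) ≈ 0.2973
After vibration sensor='normal': P(faulty) = 0.55·0.2973 / (0.55·0.2973 + 0.7·0.7027) ≈ 0.2495
After pressure gauge='in-range': P(faulty) = 0.15·0.2495 / (0.15·0.2495 + 0.7·0.7505) ≈ 0.0665
After vibration sensor='high': P(faulty) = 0.45·0.0665 / (0.45·0.0665 + 0.3·0.9335) ≈ 0.0965
After pressure gauge='out-of-range': P(faulty) = 0.85·0.0965 / (0.85·0.0965 + 0.3·0.9035) ≈ 0.2324
After vibration sensor='normal': P(faulty) = 0.55·0.2324 / (0.55·0.2324 + 0.7·0.7676) ≈ 0.1922

0.192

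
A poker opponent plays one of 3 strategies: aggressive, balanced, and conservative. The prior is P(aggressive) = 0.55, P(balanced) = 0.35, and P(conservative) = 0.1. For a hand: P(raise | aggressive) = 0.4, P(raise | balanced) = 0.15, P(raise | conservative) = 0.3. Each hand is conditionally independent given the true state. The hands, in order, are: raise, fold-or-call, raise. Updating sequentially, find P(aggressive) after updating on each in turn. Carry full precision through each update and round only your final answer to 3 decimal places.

After 'raise': normaliser = 0.4·0.5500 + 0.15·0.3500 + 0.3·0.1000; P(aggressive) ≈ 0.7273, P(balanced) ≈ 0.1736, P(conservative) ≈ 0.0992
After 'fold-or-call': normaliser = 0.6·0.7273 + 0.85·0.1736 + 0.7·0.0992; P(aggressive) ≈ 0.6679, P(balanced) ≈ 0.2258, P(conservative) ≈ 0.1063
After 'raise': normaliser = 0.4·0.6679 + 0.15·0.2258 + 0.3·0.1063; P(aggressive) ≈ 0.8025, P(balanced) ≈ 0.1017, P(conservative) ≈ 0.0958

0.803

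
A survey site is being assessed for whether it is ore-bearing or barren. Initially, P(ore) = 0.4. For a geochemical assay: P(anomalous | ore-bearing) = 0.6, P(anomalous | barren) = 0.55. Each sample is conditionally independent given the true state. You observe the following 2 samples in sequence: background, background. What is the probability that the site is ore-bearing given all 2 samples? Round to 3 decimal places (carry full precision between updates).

Each posterior becomes the prior for the next update.
After 'background': P(ore) = 0.4·0.4000 / (0.4·0.4000 + 0.45·0.6000) ≈ 0.3721
After 'background': P(ore) = 0.4·0.3721 / (0.4·0.3721 + 0.45·0.6279) ≈ 0.3450

0.345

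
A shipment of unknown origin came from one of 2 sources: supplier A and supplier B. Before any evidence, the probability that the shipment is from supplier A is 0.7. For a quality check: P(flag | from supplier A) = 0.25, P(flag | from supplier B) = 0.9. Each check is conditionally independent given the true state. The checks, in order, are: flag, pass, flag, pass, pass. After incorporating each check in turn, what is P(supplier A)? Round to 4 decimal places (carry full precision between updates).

0.9870

After 'flag': P(supplier A) = 0.25·0.7000 / (0.25·0.7000 + 0.9·0.3000) ≈ 0.3933
After 'pass': P(supplier A) = 0.75·0.3933 / (0.75·0.3933 + 0.1·0.6067) ≈ 0.8294
After 'flag': P(supplier A) = 0.25·0.8294 / (0.25·0.8294 + 0.9·0.1706) ≈ 0.5745
After 'pass': P(supplier A) = 0.75·0.5745 / (0.75·0.5745 + 0.1·0.4255) ≈ 0.9101
After 'pass': P(supplier A) = 0.75·0.9101 / (0.75·0.9101 + 0.1·0.0899) ≈ 0.9870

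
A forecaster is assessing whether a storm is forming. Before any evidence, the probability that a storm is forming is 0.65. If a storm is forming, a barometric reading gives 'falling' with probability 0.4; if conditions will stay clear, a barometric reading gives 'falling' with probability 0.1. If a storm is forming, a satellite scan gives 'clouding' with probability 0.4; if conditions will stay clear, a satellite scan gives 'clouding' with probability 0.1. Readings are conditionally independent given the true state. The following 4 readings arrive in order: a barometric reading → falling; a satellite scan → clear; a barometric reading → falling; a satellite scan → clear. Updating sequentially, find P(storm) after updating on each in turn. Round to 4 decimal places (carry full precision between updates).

0.9296

After a barometric reading='falling': P(storm) = 0.4·0.6500 / (0.4·0.6500 + 0.1·0.3500) ≈ 0.8814
After a satellite scan='clear': P(storm) = 0.6·0.8814 / (0.6·0.8814 + 0.9·0.1186) ≈ 0.8320
After a barometric reading='falling': P(storm) = 0.4·0.8320 / (0.4·0.8320 + 0.1·0.1680) ≈ 0.9519
After a satellite scan='clear': P(storm) = 0.6·0.9519 / (0.6·0.9519 + 0.9·0.0481) ≈ 0.9296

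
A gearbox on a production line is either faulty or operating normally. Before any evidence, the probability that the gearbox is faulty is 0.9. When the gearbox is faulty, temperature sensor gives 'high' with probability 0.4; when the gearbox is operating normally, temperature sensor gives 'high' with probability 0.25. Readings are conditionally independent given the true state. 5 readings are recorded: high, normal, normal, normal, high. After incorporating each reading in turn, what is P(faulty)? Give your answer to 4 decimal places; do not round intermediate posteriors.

0.9219

After 'high': P(faulty) = 0.4·0.9000 / (0.4·0.9000 + 0.25·0.1000) ≈ 0.9351
After 'normal': P(faulty) = 0.6·0.9351 / (0.6·0.9351 + 0.75·0.0649) ≈ 0.9201
After 'normal': P(faulty) = 0.6·0.9201 / (0.6·0.9201 + 0.75·0.0799) ≈ 0.9021
After 'normal': P(faulty) = 0.6·0.9021 / (0.6·0.9021 + 0.75·0.0979) ≈ 0.8806
After 'high': P(faulty) = 0.4·0.8806 / (0.4·0.8806 + 0.25·0.1194) ≈ 0.9219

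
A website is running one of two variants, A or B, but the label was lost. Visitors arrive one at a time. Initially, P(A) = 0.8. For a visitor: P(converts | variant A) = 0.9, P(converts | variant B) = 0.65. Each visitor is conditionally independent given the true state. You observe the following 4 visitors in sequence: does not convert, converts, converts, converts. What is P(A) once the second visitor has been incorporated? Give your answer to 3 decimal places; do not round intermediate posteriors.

After 'does not convert': P(A) = 0.1·0.8000 / (0.1·0.8000 + 0.35·0.2000) ≈ 0.5333
After 'converts': P(A) = 0.9·0.5333 / (0.9·0.5333 + 0.65·0.4667) ≈ 0.6128

0.613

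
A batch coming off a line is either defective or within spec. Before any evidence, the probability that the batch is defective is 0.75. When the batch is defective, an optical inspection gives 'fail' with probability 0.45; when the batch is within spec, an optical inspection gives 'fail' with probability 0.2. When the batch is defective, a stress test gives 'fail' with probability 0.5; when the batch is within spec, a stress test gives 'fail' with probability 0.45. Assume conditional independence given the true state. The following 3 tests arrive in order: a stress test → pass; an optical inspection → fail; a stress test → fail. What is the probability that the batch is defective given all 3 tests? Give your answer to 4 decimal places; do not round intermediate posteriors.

Each posterior becomes the prior for the next update.
After a stress test='pass': P(defective) = 0.5·0.7500 / (0.5·0.7500 + 0.55·0.2500) ≈ 0.7317
After an optical inspection='fail': P(defective) = 0.45·0.7317 / (0.45·0.7317 + 0.2·0.2683) ≈ 0.8599
After a stress test='fail': P(defective) = 0.5·0.8599 / (0.5·0.8599 + 0.45·0.1401) ≈ 0.8721

0.8721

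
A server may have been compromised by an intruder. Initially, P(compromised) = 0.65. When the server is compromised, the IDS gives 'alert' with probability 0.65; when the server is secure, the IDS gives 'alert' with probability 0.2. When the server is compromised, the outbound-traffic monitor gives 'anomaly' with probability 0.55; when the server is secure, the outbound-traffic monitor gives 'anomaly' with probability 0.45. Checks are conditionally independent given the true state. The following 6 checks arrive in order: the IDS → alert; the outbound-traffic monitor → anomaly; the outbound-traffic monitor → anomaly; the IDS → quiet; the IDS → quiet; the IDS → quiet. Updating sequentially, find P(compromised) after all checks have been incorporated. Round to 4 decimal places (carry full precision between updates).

0.4302

After the IDS='alert': P(compromised) = 0.65·0.6500 / (0.65·0.6500 + 0.2·0.3500) ≈ 0.8579
After the outbound-traffic monitor='anomaly': P(compromised) = 0.55·0.8579 / (0.55·0.8579 + 0.45·0.1421) ≈ 0.8806
After the outbound-traffic monitor='anomaly': P(compromised) = 0.55·0.8806 / (0.55·0.8806 + 0.45·0.1194) ≈ 0.9002
After the IDS='quiet': P(compromised) = 0.35·0.9002 / (0.35·0.9002 + 0.8·0.0998) ≈ 0.7978
After the IDS='quiet': P(compromised) = 0.35·0.7978 / (0.35·0.7978 + 0.8·0.2022) ≈ 0.6331
After the IDS='quiet': P(compromised) = 0.35·0.6331 / (0.35·0.6331 + 0.8·0.3669) ≈ 0.4302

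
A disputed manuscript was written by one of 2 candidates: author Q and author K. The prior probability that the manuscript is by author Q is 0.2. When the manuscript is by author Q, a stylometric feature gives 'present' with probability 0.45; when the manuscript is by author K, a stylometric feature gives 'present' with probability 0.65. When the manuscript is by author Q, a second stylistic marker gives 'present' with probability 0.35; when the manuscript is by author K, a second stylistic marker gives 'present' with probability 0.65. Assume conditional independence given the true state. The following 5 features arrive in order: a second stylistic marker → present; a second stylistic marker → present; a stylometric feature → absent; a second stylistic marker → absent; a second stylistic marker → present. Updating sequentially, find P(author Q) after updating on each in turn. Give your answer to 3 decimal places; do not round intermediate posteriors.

Apply Bayes' rule sequentially, carrying P(author Q) forward.
After a second stylistic marker='present': P(author Q) = 0.35·0.2000 / (0.35·0.2000 + 0.65·0.8000) ≈ 0.1186
After a second stylistic marker='present': P(author Q) = 0.35·0.1186 / (0.35·0.1186 + 0.65·0.8814) ≈ 0.0676
After a stylometric feature='absent': P(author Q) = 0.55·0.0676 / (0.55·0.0676 + 0.35·0.9324) ≈ 0.1023
After a second stylistic marker='absent': P(author Q) = 0.65·0.1023 / (0.65·0.1023 + 0.35·0.8977) ≈ 0.1746
After a second stylistic marker='present': P(author Q) = 0.35·0.1746 / (0.35·0.1746 + 0.65·0.8254) ≈ 0.1023

0.102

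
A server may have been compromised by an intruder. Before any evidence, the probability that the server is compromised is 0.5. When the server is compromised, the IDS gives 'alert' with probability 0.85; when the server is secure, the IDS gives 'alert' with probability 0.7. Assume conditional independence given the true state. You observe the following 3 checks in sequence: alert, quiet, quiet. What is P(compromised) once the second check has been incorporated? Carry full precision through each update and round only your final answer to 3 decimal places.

0.378

After 'alert': P(compromised) = 0.85·0.5000 / (0.85·0.5000 + 0.7·0.5000) ≈ 0.5484
After 'quiet': P(compromised) = 0.15·0.5484 / (0.15·0.5484 + 0.3·0.4516) ≈ 0.3778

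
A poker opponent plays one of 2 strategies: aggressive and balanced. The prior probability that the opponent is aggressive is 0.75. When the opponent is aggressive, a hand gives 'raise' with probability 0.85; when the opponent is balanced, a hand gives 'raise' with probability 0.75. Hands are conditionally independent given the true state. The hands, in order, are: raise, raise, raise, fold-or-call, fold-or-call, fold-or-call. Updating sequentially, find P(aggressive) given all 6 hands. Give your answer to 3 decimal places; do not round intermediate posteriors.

After 'raise': P(aggressive) = 0.85·0.7500 / (0.85·0.7500 + 0.75·0.2500) ≈ 0.7727
After 'raise': P(aggressive) = 0.85·0.7727 / (0.85·0.7727 + 0.75·0.2273) ≈ 0.7940
After 'raise': P(aggressive) = 0.85·0.7940 / (0.85·0.7940 + 0.75·0.2060) ≈ 0.8137
After 'fold-or-call': P(aggressive) = 0.15·0.8137 / (0.15·0.8137 + 0.25·0.1863) ≈ 0.7238
After 'fold-or-call': P(aggressive) = 0.15·0.7238 / (0.15·0.7238 + 0.25·0.2762) ≈ 0.6112
After 'fold-or-call': P(aggressive) = 0.15·0.6112 / (0.15·0.6112 + 0.25·0.3888) ≈ 0.4854

0.485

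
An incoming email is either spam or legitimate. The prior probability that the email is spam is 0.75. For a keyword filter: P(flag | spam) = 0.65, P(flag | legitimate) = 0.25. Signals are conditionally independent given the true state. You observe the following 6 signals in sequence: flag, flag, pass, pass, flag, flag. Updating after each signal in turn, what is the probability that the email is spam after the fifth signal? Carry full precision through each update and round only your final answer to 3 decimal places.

0.920

After 'flag': P(spam) = 0.65·0.7500 / (0.65·0.7500 + 0.25·0.2500) ≈ 0.8864
After 'flag': P(spam) = 0.65·0.8864 / (0.65·0.8864 + 0.25·0.1136) ≈ 0.9530
After 'pass': P(spam) = 0.35·0.9530 / (0.35·0.9530 + 0.75·0.0470) ≈ 0.9044
After 'pass': P(spam) = 0.35·0.9044 / (0.35·0.9044 + 0.75·0.0956) ≈ 0.8154
After 'flag': P(spam) = 0.65·0.8154 / (0.65·0.8154 + 0.25·0.1846) ≈ 0.9199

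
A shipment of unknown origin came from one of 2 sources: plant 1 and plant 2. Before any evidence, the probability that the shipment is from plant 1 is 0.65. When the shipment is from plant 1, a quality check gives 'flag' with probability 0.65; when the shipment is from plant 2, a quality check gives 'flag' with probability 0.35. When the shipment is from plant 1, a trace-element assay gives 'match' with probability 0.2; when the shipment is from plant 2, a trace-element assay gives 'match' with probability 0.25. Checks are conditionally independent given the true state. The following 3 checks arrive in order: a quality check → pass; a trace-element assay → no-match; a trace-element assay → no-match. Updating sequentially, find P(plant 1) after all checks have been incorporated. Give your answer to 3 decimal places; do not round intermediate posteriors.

After a quality check='pass': P(plant 1) = 0.35·0.6500 / (0.35·0.6500 + 0.65·0.3500) ≈ 0.5000
After a trace-element assay='no-match': P(plant 1) = 0.8·0.5000 / (0.8·0.5000 + 0.75·0.5000) ≈ 0.5161
After a trace-element assay='no-match': P(plant 1) = 0.8·0.5161 / (0.8·0.5161 + 0.75·0.4839) ≈ 0.5322

0.532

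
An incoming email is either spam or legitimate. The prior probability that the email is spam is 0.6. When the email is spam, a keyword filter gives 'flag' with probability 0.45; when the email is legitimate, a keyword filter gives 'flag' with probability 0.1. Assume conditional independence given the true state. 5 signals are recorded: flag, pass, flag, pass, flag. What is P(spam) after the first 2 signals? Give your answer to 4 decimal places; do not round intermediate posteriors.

After 'flag': P(spam) = 0.45·0.6000 / (0.45·0.6000 + 0.1·0.4000) ≈ 0.8710
After 'pass': P(spam) = 0.55·0.8710 / (0.55·0.8710 + 0.9·0.1290) ≈ 0.8049

0.8049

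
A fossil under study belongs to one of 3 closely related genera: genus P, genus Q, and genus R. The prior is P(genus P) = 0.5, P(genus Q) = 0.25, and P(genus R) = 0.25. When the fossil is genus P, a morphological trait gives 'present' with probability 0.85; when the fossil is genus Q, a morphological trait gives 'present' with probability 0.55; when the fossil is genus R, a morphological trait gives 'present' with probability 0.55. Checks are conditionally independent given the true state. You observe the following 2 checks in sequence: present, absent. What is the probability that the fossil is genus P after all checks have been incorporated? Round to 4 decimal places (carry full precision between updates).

After 'present': normaliser = 0.85·0.5000 + 0.55·0.2500 + 0.55·0.2500; P(genus P) ≈ 0.6071, P(genus Q) ≈ 0.1964, P(genus R) ≈ 0.1964
After 'absent': normaliser = 0.15·0.6071 + 0.45·0.1964 + 0.45·0.1964; P(genus P) ≈ 0.3400, P(genus Q) ≈ 0.3300, P(genus R) ≈ 0.3300

0.3400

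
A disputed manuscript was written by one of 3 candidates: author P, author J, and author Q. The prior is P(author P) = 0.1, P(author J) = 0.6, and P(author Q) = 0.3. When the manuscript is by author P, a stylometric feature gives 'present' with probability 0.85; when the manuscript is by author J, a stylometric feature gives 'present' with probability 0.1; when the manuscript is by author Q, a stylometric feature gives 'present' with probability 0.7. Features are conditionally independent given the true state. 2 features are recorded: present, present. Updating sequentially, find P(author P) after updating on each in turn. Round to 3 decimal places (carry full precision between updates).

0.321

Each posterior becomes the prior for the next update.
After 'present': normaliser = 0.85·0.1000 + 0.1·0.6000 + 0.7·0.3000; P(author P) ≈ 0.2394, P(author J) ≈ 0.1690, P(author Q) ≈ 0.5915
After 'present': normaliser = 0.85·0.2394 + 0.1·0.1690 + 0.7·0.5915; P(author P) ≈ 0.3208, P(author J) ≈ 0.0266, P(author Q) ≈ 0.6526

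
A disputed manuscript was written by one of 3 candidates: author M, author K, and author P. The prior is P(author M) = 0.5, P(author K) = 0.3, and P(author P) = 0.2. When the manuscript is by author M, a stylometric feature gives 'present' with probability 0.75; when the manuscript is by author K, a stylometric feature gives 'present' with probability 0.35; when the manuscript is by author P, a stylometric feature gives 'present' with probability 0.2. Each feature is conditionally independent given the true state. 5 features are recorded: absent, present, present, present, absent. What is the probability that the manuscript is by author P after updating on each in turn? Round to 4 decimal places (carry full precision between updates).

0.0521

After 'absent': normaliser = 0.25·0.5000 + 0.65·0.3000 + 0.8·0.2000; P(author M) ≈ 0.2604, P(author K) ≈ 0.4062, P(author P) ≈ 0.3333
After 'present': normaliser = 0.75·0.2604 + 0.35·0.4062 + 0.2·0.3333; P(author M) ≈ 0.4832, P(author K) ≈ 0.3518, P(author P) ≈ 0.1649
After 'present': normaliser = 0.75·0.4832 + 0.35·0.3518 + 0.2·0.1649; P(author M) ≈ 0.6989, P(author K) ≈ 0.2375, P(author P) ≈ 0.0636
After 'present': normaliser = 0.75·0.6989 + 0.35·0.2375 + 0.2·0.0636; P(author M) ≈ 0.8454, P(author K) ≈ 0.1340, P(author P) ≈ 0.0205
After 'absent': normaliser = 0.25·0.8454 + 0.65·0.1340 + 0.8·0.0205; P(author M) ≈ 0.6712, P(author K) ≈ 0.2767, P(author P) ≈ 0.0521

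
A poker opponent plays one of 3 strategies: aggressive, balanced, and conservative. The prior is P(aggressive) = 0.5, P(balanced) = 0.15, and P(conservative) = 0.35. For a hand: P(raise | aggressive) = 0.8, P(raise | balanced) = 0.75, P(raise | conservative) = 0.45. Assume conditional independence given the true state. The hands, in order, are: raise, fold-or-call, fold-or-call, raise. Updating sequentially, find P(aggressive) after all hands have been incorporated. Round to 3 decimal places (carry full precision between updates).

After 'raise': normaliser = 0.8·0.5000 + 0.75·0.1500 + 0.45·0.3500; P(aggressive) ≈ 0.5970, P(balanced) ≈ 0.1679, P(conservative) ≈ 0.2351
After 'fold-or-call': normaliser = 0.2·0.5970 + 0.25·0.1679 + 0.55·0.2351; P(aggressive) ≈ 0.4108, P(balanced) ≈ 0.1444, P(conservative) ≈ 0.4448
After 'fold-or-call': normaliser = 0.2·0.4108 + 0.25·0.1444 + 0.55·0.4448; P(aggressive) ≈ 0.2264, P(balanced) ≈ 0.0995, P(conservative) ≈ 0.6741
After 'raise': normaliser = 0.8·0.2264 + 0.75·0.0995 + 0.45·0.6741; P(aggressive) ≈ 0.3239, P(balanced) ≈ 0.1335, P(conservative) ≈ 0.5426

0.324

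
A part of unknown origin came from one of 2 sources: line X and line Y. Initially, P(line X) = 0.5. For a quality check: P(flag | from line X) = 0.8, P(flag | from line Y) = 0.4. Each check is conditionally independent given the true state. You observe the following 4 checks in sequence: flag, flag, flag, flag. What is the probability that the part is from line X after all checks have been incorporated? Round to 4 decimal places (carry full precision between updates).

0.9412

After 'flag': P(line X) = 0.8·0.5000 / (0.8·0.5000 + 0.4·0.5000) ≈ 0.6667
After 'flag': P(line X) = 0.8·0.6667 / (0.8·0.6667 + 0.4·0.3333) ≈ 0.8000
After 'flag': P(line X) = 0.8·0.8000 / (0.8·0.8000 + 0.4·0.2000) ≈ 0.8889
After 'flag': P(line X) = 0.8·0.8889 / (0.8·0.8889 + 0.4·0.1111) ≈ 0.9412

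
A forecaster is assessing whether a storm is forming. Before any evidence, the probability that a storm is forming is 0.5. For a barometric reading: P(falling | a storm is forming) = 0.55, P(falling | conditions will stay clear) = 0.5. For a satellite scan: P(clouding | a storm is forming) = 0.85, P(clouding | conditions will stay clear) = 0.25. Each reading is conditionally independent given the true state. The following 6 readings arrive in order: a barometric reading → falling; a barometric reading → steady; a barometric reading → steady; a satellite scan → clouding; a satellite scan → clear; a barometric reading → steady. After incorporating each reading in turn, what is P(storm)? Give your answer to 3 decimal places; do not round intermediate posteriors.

0.353

After a barometric reading='falling': P(storm) = 0.55·0.5000 / (0.55·0.5000 + 0.5·0.5000) ≈ 0.5238
After a barometric reading='steady': P(storm) = 0.45·0.5238 / (0.45·0.5238 + 0.5·0.4762) ≈ 0.4975
After a barometric reading='steady': P(storm) = 0.45·0.4975 / (0.45·0.4975 + 0.5·0.5025) ≈ 0.4712
After a satellite scan='clouding': P(storm) = 0.85·0.4712 / (0.85·0.4712 + 0.25·0.5288) ≈ 0.7518
After a satellite scan='clear': P(storm) = 0.15·0.7518 / (0.15·0.7518 + 0.75·0.2482) ≈ 0.3773
After a barometric reading='steady': P(storm) = 0.45·0.3773 / (0.45·0.3773 + 0.5·0.6227) ≈ 0.3529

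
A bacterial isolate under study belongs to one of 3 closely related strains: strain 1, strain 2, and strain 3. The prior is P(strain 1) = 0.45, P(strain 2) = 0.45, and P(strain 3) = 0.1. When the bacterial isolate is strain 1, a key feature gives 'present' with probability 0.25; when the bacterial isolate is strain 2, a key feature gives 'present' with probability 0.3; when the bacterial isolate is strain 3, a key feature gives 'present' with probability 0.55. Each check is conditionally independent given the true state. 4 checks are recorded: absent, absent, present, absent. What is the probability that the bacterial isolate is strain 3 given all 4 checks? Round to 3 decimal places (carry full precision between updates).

0.051

After 'absent': normaliser = 0.75·0.4500 + 0.7·0.4500 + 0.45·0.1000; P(strain 1) ≈ 0.4839, P(strain 2) ≈ 0.4516, P(strain 3) ≈ 0.0645
After 'absent': normaliser = 0.75·0.4839 + 0.7·0.4516 + 0.45·0.0645; P(strain 1) ≈ 0.5125, P(strain 2) ≈ 0.4465, P(strain 3) ≈ 0.0410
After 'present': normaliser = 0.25·0.5125 + 0.3·0.4465 + 0.55·0.0410; P(strain 1) ≈ 0.4502, P(strain 2) ≈ 0.4706, P(strain 3) ≈ 0.0792
After 'absent': normaliser = 0.75·0.4502 + 0.7·0.4706 + 0.45·0.0792; P(strain 1) ≈ 0.4805, P(strain 2) ≈ 0.4688, P(strain 3) ≈ 0.0507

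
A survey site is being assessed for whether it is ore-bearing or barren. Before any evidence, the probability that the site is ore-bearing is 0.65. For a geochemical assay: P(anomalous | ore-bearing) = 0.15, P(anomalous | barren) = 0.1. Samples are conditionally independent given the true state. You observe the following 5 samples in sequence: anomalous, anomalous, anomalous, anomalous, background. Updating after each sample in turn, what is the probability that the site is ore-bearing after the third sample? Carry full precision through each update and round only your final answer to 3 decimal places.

Each posterior becomes the prior for the next update.
After 'anomalous': P(ore) = 0.15·0.6500 / (0.15·0.6500 + 0.1·0.3500) ≈ 0.7358
After 'anomalous': P(ore) = 0.15·0.7358 / (0.15·0.7358 + 0.1·0.2642) ≈ 0.8069
After 'anomalous': P(ore) = 0.15·0.8069 / (0.15·0.8069 + 0.1·0.1931) ≈ 0.8624

0.862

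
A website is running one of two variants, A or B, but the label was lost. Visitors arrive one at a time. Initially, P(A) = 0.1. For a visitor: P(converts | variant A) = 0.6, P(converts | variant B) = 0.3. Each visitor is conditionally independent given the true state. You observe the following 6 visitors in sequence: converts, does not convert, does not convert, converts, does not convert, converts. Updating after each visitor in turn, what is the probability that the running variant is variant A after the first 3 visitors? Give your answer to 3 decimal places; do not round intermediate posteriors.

After 'converts': P(A) = 0.6·0.1000 / (0.6·0.1000 + 0.3·0.9000) ≈ 0.1818
After 'does not convert': P(A) = 0.4·0.1818 / (0.4·0.1818 + 0.7·0.8182) ≈ 0.1127
After 'does not convert': P(A) = 0.4·0.1127 / (0.4·0.1127 + 0.7·0.8873) ≈ 0.0677

0.068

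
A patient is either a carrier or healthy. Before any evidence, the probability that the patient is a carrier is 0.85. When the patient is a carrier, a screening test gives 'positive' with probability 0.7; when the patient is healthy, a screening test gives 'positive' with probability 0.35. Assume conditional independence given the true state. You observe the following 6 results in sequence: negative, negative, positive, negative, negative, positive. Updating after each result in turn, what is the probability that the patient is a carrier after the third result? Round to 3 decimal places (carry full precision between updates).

After 'negative': P(carrier) = 0.3·0.8500 / (0.3·0.8500 + 0.65·0.1500) ≈ 0.7234
After 'negative': P(carrier) = 0.3·0.7234 / (0.3·0.7234 + 0.65·0.2766) ≈ 0.5469
After 'positive': P(carrier) = 0.7·0.5469 / (0.7·0.5469 + 0.35·0.4531) ≈ 0.7071

0.707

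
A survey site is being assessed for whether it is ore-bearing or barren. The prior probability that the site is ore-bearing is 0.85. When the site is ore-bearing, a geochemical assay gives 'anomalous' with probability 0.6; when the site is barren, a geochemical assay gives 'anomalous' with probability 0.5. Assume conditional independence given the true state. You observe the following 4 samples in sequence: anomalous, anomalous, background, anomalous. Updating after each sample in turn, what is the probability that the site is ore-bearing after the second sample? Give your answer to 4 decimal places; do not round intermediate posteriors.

After 'anomalous': P(ore) = 0.6·0.8500 / (0.6·0.8500 + 0.5·0.1500) ≈ 0.8718
After 'anomalous': P(ore) = 0.6·0.8718 / (0.6·0.8718 + 0.5·0.1282) ≈ 0.8908

0.8908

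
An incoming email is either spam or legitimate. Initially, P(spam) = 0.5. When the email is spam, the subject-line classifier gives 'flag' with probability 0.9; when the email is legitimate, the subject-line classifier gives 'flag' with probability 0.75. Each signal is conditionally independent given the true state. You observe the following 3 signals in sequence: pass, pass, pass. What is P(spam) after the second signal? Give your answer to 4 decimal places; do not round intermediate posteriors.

After 'pass': P(spam) = 0.1·0.5000 / (0.1·0.5000 + 0.25·0.5000) ≈ 0.2857
After 'pass': P(spam) = 0.1·0.2857 / (0.1·0.2857 + 0.25·0.7143) ≈ 0.1379

0.1379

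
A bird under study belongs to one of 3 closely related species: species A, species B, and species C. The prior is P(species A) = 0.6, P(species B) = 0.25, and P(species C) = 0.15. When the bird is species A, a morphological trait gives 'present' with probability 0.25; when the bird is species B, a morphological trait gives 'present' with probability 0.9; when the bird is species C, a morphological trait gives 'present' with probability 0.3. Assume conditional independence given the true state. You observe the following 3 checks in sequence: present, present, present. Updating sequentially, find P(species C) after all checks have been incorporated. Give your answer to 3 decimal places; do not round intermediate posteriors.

Apply Bayes' rule sequentially, carrying P(species C) forward.
After 'present': normaliser = 0.25·0.6000 + 0.9·0.2500 + 0.3·0.1500; P(species A) ≈ 0.3571, P(species B) ≈ 0.5357, P(species C) ≈ 0.1071
After 'present': normaliser = 0.25·0.3571 + 0.9·0.5357 + 0.3·0.1071; P(species A) ≈ 0.1479, P(species B) ≈ 0.7988, P(species C) ≈ 0.0533
After 'present': normaliser = 0.25·0.1479 + 0.9·0.7988 + 0.3·0.0533; P(species A) ≈ 0.0479, P(species B) ≈ 0.9314, P(species C) ≈ 0.0207

0.021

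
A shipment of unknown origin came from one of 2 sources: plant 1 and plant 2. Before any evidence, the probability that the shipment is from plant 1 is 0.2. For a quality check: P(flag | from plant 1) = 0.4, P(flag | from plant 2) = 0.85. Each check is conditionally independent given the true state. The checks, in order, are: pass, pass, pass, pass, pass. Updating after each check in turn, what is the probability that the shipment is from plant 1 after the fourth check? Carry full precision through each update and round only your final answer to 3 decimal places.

0.985

Each posterior becomes the prior for the next update.
After 'pass': P(plant 1) = 0.6·0.2000 / (0.6·0.2000 + 0.15·0.8000) ≈ 0.5000
After 'pass': P(plant 1) = 0.6·0.5000 / (0.6·0.5000 + 0.15·0.5000) ≈ 0.8000
After 'pass': P(plant 1) = 0.6·0.8000 / (0.6·0.8000 + 0.15·0.2000) ≈ 0.9412
After 'pass': P(plant 1) = 0.6·0.9412 / (0.6·0.9412 + 0.15·0.0588) ≈ 0.9846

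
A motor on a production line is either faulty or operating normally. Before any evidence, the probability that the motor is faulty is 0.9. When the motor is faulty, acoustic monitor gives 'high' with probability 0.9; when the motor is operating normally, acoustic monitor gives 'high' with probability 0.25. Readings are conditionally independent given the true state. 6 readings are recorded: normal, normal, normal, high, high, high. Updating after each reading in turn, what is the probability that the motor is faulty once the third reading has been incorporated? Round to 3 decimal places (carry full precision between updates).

After 'normal': P(faulty) = 0.1·0.9000 / (0.1·0.9000 + 0.75·0.1000) ≈ 0.5455
After 'normal': P(faulty) = 0.1·0.5455 / (0.1·0.5455 + 0.75·0.4545) ≈ 0.1379
After 'normal': P(faulty) = 0.1·0.1379 / (0.1·0.1379 + 0.75·0.8621) ≈ 0.0209

0.021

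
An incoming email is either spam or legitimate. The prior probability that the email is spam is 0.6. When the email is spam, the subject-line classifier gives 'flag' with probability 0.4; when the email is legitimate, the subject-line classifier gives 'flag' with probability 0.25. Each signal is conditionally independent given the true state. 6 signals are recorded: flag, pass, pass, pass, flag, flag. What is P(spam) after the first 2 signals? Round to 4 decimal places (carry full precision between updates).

0.6575

After 'flag': P(spam) = 0.4·0.6000 / (0.4·0.6000 + 0.25·0.4000) ≈ 0.7059
After 'pass': P(spam) = 0.6·0.7059 / (0.6·0.7059 + 0.75·0.2941) ≈ 0.6575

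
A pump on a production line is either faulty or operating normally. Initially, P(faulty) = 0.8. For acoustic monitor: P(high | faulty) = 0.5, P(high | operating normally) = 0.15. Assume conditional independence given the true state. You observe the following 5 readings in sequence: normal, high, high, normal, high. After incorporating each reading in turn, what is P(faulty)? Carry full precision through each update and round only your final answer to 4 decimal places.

0.9809

After 'normal': P(faulty) = 0.5·0.8000 / (0.5·0.8000 + 0.85·0.2000) ≈ 0.7018
After 'high': P(faulty) = 0.5·0.7018 / (0.5·0.7018 + 0.15·0.2982) ≈ 0.8869
After 'high': P(faulty) = 0.5·0.8869 / (0.5·0.8869 + 0.15·0.1131) ≈ 0.9632
After 'normal': P(faulty) = 0.5·0.9632 / (0.5·0.9632 + 0.85·0.0368) ≈ 0.9389
After 'high': P(faulty) = 0.5·0.9389 / (0.5·0.9389 + 0.15·0.0611) ≈ 0.9809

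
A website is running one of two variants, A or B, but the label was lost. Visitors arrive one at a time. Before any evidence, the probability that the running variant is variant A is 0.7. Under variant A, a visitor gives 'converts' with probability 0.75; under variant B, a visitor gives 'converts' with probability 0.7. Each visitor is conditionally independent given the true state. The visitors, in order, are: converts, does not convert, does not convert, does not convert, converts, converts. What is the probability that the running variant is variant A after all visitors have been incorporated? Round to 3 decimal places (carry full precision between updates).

0.624

Apply Bayes' rule sequentially, carrying P(A) forward.
After 'converts': P(A) = 0.75·0.7000 / (0.75·0.7000 + 0.7·0.3000) ≈ 0.7143
After 'does not convert': P(A) = 0.25·0.7143 / (0.25·0.7143 + 0.3·0.2857) ≈ 0.6757
After 'does not convert': P(A) = 0.25·0.6757 / (0.25·0.6757 + 0.3·0.3243) ≈ 0.6345
After 'does not convert': P(A) = 0.25·0.6345 / (0.25·0.6345 + 0.3·0.3655) ≈ 0.5913
After 'converts': P(A) = 0.75·0.5913 / (0.75·0.5913 + 0.7·0.4087) ≈ 0.6079
After 'converts': P(A) = 0.75·0.6079 / (0.75·0.6079 + 0.7·0.3921) ≈ 0.6242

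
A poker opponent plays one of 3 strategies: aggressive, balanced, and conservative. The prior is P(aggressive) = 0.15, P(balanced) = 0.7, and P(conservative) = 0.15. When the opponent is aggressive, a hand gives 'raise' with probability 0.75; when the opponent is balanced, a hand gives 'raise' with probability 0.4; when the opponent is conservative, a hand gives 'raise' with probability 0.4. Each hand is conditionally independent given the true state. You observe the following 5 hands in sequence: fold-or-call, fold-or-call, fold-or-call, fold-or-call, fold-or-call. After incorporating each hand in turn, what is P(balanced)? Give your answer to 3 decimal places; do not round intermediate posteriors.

After 'fold-or-call': normaliser = 0.25·0.1500 + 0.6·0.7000 + 0.6·0.1500; P(aggressive) ≈ 0.0685, P(balanced) ≈ 0.7671, P(conservative) ≈ 0.1644
After 'fold-or-call': normaliser = 0.25·0.0685 + 0.6·0.7671 + 0.6·0.1644; P(aggressive) ≈ 0.0297, P(balanced) ≈ 0.7990, P(conservative) ≈ 0.1712
After 'fold-or-call': normaliser = 0.25·0.0297 + 0.6·0.7990 + 0.6·0.1712; P(aggressive) ≈ 0.0126, P(balanced) ≈ 0.8131, P(conservative) ≈ 0.1742
After 'fold-or-call': normaliser = 0.25·0.0126 + 0.6·0.8131 + 0.6·0.1742; P(aggressive) ≈ 0.0053, P(balanced) ≈ 0.8192, P(conservative) ≈ 0.1755
After 'fold-or-call': normaliser = 0.25·0.0053 + 0.6·0.8192 + 0.6·0.1755; P(aggressive) ≈ 0.0022, P(balanced) ≈ 0.8217, P(conservative) ≈ 0.1761

0.822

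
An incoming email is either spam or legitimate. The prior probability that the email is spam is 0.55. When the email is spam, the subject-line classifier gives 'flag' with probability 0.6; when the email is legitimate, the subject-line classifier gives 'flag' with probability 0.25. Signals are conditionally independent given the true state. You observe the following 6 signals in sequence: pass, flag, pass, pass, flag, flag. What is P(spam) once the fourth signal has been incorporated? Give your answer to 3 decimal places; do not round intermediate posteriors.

After 'pass': P(spam) = 0.4·0.5500 / (0.4·0.5500 + 0.75·0.4500) ≈ 0.3946
After 'flag': P(spam) = 0.6·0.3946 / (0.6·0.3946 + 0.25·0.6054) ≈ 0.6101
After 'pass': P(spam) = 0.4·0.6101 / (0.4·0.6101 + 0.75·0.3899) ≈ 0.4549
After 'pass': P(spam) = 0.4·0.4549 / (0.4·0.4549 + 0.75·0.5451) ≈ 0.3080

0.308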